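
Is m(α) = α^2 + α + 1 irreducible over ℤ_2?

Yes

Check for roots in ℤ_2: m(0) = 1; m(1) = 1.
No roots. A degree-2 polynomial over a field with no linear factor is irreducible.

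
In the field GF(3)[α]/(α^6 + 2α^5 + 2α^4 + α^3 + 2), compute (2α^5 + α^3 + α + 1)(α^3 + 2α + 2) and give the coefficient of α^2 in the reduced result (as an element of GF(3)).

1

Multiply in GF(3)[α]: (2α^5 + α^3 + α + 1)·(α^3 + 2α + 2) = 2α^8 + 2α^6 + α^5 + 2α^2 + α + 2.
Reduce using α^6 ≡ α^5 + α^4 + 2α^3 + 1 (mod α^6 + 2α^5 + 2α^4 + α^3 + 2).
Reduced: α^5 + α^4 + α^2 + 2.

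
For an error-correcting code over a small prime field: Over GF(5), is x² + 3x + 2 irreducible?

No

Write f(x) = x² + 3x + 2.
Check for roots in GF(5): f(0) = 2; f(1) = 1; f(2) = 2; f(3) = 0 → root; f(4) = 0 → root.
f(3) = 0, so (x − 3) divides f(x); f is reducible.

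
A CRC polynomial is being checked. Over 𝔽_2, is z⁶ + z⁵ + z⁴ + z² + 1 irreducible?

Write P(z) = z⁶ + z⁵ + z⁴ + z² + 1.
Check for roots in 𝔽_2: P(0) = 1; P(1) = 1.
No roots, so no linear factors.
Monic irreducibles of degree 2 over GF(2): z² + z + 1.
None of them divide P (all give nonzero remainder).
Monic irreducibles of degree 3 over GF(2): z³ + z + 1, z³ + z² + 1.
None of them divide P (all give nonzero remainder).
No irreducible factor of degree ≤ 3 exists, so P is irreducible over GF(2).

Yes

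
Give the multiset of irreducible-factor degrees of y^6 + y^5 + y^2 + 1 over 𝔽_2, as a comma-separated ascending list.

1, 2, 3

Write h(y) = y^6 + y^5 + y^2 + 1.
Roots in 𝔽_2: h(0) = 1; h(1) = 0 → root.
Linear factors from roots: (y + 1).
Complete factorization: h(y) = (y + 1)·(y^2 + y + 1)·(y^3 + y^2 + 1).
Factor degrees with multiplicity: 1 + 2 + 3 = 6.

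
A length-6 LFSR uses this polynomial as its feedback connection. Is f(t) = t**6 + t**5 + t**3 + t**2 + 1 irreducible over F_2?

Check for roots in F_2: f(0) = 1; f(1) = 1.
No roots, so no linear factors.
Monic irreducibles of degree 2 over GF(2): t**2 + t + 1.
None of them divide f (all give nonzero remainder).
Monic irreducibles of degree 3 over GF(2): t**3 + t + 1, t**3 + t**2 + 1.
None of them divide f (all give nonzero remainder).
No irreducible factor of degree ≤ 3 exists, so f is irreducible over GF(2).

Yes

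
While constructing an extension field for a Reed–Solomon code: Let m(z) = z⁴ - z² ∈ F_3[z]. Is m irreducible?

No

Check for roots in F_3: m(0) = 0 → root; m(1) = 0 → root; m(2) = 0 → root.
m(0) = 0, so (z) divides m(z); m is reducible.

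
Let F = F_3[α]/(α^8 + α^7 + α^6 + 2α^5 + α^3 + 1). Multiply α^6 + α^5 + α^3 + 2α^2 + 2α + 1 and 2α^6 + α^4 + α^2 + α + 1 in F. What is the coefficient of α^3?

Multiply in F_3[α]: (α^6 + α^5 + α^3 + 2α^2 + 2α + 1)·(2α^6 + α^4 + α^2 + α + 1) = 2α^12 + 2α^11 + α^10 + 2α^8 + α^7 + α^5 + α^4 + 2α^3 + 2α^2 + 1.
Reduce using α^8 ≡ 2α^7 + 2α^6 + α^5 + 2α^3 + 2 (mod α^8 + α^7 + α^6 + 2α^5 + α^3 + 1).
Reduced: α^7 + 2α^5 + 2α^4 + 2α^3 + 1.

2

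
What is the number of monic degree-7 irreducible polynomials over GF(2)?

18

x^(2^7) − x is the product of all monic irreducibles of degree dividing 7; Möbius inversion gives N = (1/7) Σ μ(7/d)·2^d.
Divisors of 7: 1, 7; μ(7/d) for each: -1, 1.
Σ = − 2^1 + 2^7 = 126.
N = 126/7 = 18.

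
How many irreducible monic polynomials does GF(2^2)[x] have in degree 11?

By the necklace-counting formula, N_4(11) = (1/11) Σ_{d|11} μ(11/d)·4^d.
Divisors of 11: 1, 11; μ(11/d) for each: -1, 1.
Σ = − 4^1 + 4^11 = 4194300.
N = 4194300/11 = 381300.

381300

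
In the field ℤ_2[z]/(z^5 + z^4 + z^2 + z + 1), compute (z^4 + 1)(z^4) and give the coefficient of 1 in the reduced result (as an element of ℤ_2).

Multiply in ℤ_2[z]: (z^4 + 1)·(z^4) = z^8 + z^4.
Reduce using z^5 ≡ z^4 + z^2 + z + 1 (mod z^5 + z^4 + z^2 + z + 1).
Reduced: z^4 + z^3 + z.

0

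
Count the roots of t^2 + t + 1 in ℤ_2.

0

Write g(t) = t^2 + t + 1.
Evaluate at each of the 2 elements of ℤ_2:
g(0) = 1; g(1) = 1.
No element is a root.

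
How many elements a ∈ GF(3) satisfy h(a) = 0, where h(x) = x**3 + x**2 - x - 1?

Evaluate at each of the 3 elements of GF(3):
h(0) = 2; h(1) = 0 → root; h(2) = 0 → root.
Roots: {1, 2}.

2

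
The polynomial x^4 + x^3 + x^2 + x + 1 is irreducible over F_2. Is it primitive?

Write f(x) = x^4 + x^3 + x^2 + x + 1.
|GF(2^4)^×| = 2^4 − 1 = 15. Prime factorization: 15 = 3·5.
f is primitive ⇔ x has order 15 in GF(2)[x]/(f), i.e. x^(15/q) ≠ 1 for each prime q | 15.
x^(5) mod f = 1
x^(3) mod f = x^3.
Since x^(5) = 1, the order of x divides 5 < 15; not primitive.

No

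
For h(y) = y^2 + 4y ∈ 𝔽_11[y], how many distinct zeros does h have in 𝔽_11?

Evaluate at each of the 11 elements of 𝔽_11:
h(0) = 0 → root; h(1) = 5; h(2) = 1; h(3) = 10; h(4) = 10; h(5) = 1; h(6) = 5; h(7) = 0 → root; h(8) = 8; h(9) = 7; h(10) = 8.
Roots: {0, 7}.

2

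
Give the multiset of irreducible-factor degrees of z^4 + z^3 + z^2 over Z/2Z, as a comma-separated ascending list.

Write g(z) = z^4 + z^3 + z^2.
Roots in Z/2Z: g(0) = 0 → root; g(1) = 1.
Linear factors from roots: (z).
Complete factorization: g(z) = (z)^2·(z^2 + z + 1).
Factor degrees with multiplicity: 1 + 1 + 2 = 4.

1, 1, 2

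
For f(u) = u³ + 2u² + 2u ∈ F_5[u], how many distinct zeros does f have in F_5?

3

Evaluate at each of the 5 elements of F_5:
f(0) = 0 → root; f(1) = 0 → root; f(2) = 0 → root; f(3) = 1; f(4) = 4.
Roots: {0, 1, 2}.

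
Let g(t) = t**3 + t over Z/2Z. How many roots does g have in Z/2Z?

2

Evaluate at each of the 2 elements of Z/2Z:
g(0) = 0 → root; g(1) = 0 → root.
Roots: {0, 1}.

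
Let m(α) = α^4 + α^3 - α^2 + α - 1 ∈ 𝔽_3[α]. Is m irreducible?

Check for roots in 𝔽_3: m(0) = 2; m(1) = 1; m(2) = 0 → root.
m(2) = 0, so (α − 2) divides m(α); m is reducible.

No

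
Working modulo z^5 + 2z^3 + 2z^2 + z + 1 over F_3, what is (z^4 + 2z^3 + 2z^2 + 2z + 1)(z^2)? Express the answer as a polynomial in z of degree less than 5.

2z^3 + 2z^2 + 1

Multiply in F_3[z]: (z^4 + 2z^3 + 2z^2 + 2z + 1)·(z^2) = z^6 + 2z^5 + 2z^4 + 2z^3 + z^2.
Reduce using z^5 ≡ z^3 + z^2 + 2z + 2 (mod z^5 + 2z^3 + 2z^2 + z + 1).
Reduced: 2z^3 + 2z^2 + 1.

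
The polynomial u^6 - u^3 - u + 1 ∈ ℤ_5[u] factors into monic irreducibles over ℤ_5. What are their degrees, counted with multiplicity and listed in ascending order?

1, 1, 1, 1, 2

Write h(u) = u^6 - u^3 - u + 1.
Roots in ℤ_5: h(0) = 1; h(1) = 0 → root; h(2) = 0 → root; h(3) = 0 → root; h(4) = 4.
Linear factors from roots: (u - 1), (u - 2), (u + 2).
Complete factorization: h(u) = (u - 2)·(u - 1)·(u + 2)^2·(u^2 - u + 2).
Factor degrees with multiplicity: 1 + 1 + 1 + 1 + 2 = 6.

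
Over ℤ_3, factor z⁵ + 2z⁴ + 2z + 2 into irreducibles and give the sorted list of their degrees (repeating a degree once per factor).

Write h(z) = z⁵ + 2z⁴ + 2z + 2.
Roots in ℤ_3: h(0) = 2; h(1) = 1; h(2) = 1.
Complete factorization: h(z) = (z⁵ + 2z⁴ + 2z + 2).
Factor degrees with multiplicity: 5 = 5.

5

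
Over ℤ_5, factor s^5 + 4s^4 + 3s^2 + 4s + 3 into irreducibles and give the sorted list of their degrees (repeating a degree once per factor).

1, 1, 3

Write f(s) = s^5 + 4s^4 + 3s^2 + 4s + 3.
Roots in ℤ_5: f(0) = 3; f(1) = 0 → root; f(2) = 4; f(3) = 4; f(4) = 0 → root.
Linear factors from roots: (s + 4), (s + 1).
Complete factorization: f(s) = (s + 1)·(s + 4)·(s^3 + 4s^2 + s + 2).
Factor degrees with multiplicity: 1 + 1 + 3 = 5.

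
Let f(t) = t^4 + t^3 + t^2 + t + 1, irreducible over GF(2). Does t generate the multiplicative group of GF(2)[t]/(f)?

No

|GF(2^4)^×| = 2^4 − 1 = 15. Prime factorization: 15 = 3·5.
f is primitive ⇔ t has order 15 in GF(2)[t]/(f), i.e. t^(15/q) ≠ 1 for each prime q | 15.
t^(5) mod f = 1
t^(3) mod f = t^3.
Since t^(5) = 1, the order of t divides 5 < 15; not primitive.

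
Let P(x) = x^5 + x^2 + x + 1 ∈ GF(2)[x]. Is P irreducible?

Check for roots in GF(2): P(0) = 1; P(1) = 0 → root.
P(1) = 0, so (x − 1) divides P(x); P is reducible.

No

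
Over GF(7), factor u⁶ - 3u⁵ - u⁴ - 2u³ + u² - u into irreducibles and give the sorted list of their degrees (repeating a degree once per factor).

1, 1, 2, 2

Write g(u) = u⁶ - 3u⁵ - u⁴ - 2u³ + u² - u.
Linear factors from roots: (u), (u + 1).
Complete factorization: g(u) = (u)·(u + 1)·(u² - 3u + 1)·(u² - u - 1).
Factor degrees with multiplicity: 1 + 1 + 2 + 2 = 6.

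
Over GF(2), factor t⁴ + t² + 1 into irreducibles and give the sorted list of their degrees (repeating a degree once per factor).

2, 2

Write f(t) = t⁴ + t² + 1.
Roots in GF(2): f(0) = 1; f(1) = 1.
Complete factorization: f(t) = (t² + t + 1)^2.
Factor degrees with multiplicity: 2 + 2 = 4.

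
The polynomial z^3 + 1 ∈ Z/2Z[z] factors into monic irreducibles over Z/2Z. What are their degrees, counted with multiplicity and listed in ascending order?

1, 2

Write h(z) = z^3 + 1.
Roots in Z/2Z: h(0) = 1; h(1) = 0 → root.
Linear factors from roots: (z + 1).
Complete factorization: h(z) = (z + 1)·(z^2 + z + 1).
Factor degrees with multiplicity: 1 + 2 = 3.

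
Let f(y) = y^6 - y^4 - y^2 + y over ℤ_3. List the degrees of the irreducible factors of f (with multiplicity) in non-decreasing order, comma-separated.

1, 1, 4

Roots in ℤ_3: f(0) = 0 → root; f(1) = 0 → root; f(2) = 1.
Linear factors from roots: (y), (y - 1).
Complete factorization: f(y) = (y)·(y - 1)·(y^4 + y^3 - 1).
Factor degrees with multiplicity: 1 + 1 + 4 = 6.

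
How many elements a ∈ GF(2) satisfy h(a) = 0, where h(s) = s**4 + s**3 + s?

1

Evaluate at each of the 2 elements of GF(2):
h(0) = 0 → root; h(1) = 1.
Roots: {0}.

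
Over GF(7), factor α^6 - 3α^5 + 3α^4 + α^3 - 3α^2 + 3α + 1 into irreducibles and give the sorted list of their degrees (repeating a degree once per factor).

Write h(α) = α^6 - 3α^5 + 3α^4 + α^3 - 3α^2 + 3α + 1.
Complete factorization: h(α) = (α^6 - 3α^5 + 3α^4 + α^3 - 3α^2 + 3α + 1).
Factor degrees with multiplicity: 6 = 6.

6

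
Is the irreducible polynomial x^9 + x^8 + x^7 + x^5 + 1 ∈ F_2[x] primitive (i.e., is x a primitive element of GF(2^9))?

Write f(x) = x^9 + x^8 + x^7 + x^5 + 1.
|GF(2^9)^×| = 2^9 − 1 = 511. Prime factorization: 511 = 7·73.
f is primitive ⇔ x has order 511 in GF(2)[x]/(f), i.e. x^(511/q) ≠ 1 for each prime q | 511.
x^(73) mod f = 1
x^(7) mod f = x^7.
Since x^(73) = 1, the order of x divides 73 < 511; not primitive.

No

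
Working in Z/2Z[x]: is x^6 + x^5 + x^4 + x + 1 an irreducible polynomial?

Write f(x) = x^6 + x^5 + x^4 + x + 1.
Check for roots in Z/2Z: f(0) = 1; f(1) = 1.
No roots, so no linear factors.
Monic irreducibles of degree 2 over GF(2): x^2 + x + 1.
None of them divide f (all give nonzero remainder).
Monic irreducibles of degree 3 over GF(2): x^3 + x + 1, x^3 + x^2 + 1.
None of them divide f (all give nonzero remainder).
No irreducible factor of degree ≤ 3 exists, so f is irreducible over GF(2).

Yes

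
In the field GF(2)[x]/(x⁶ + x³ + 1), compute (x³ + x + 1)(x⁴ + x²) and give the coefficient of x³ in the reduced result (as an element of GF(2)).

1

Multiply in GF(2)[x]: (x³ + x + 1)·(x⁴ + x²) = x⁷ + x⁴ + x³ + x².
Reduce using x⁶ ≡ x³ + 1 (mod x⁶ + x³ + 1).
Reduced: x³ + x² + x.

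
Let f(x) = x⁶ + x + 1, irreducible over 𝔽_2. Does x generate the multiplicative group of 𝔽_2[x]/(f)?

|GF(2^6)^×| = 2^6 − 1 = 63. Prime factorization: 63 = 3^2·7.
f is primitive ⇔ x has order 63 in GF(2)[x]/(f), i.e. x^(63/q) ≠ 1 for each prime q | 63.
x^(21) mod f = x⁵ + x⁴ + x³ + x + 1.
x^(9) mod f = x⁴ + x³.
None equal 1, so x has full order 63; f is primitive.

Yes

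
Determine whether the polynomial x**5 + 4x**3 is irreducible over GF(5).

Write h(x) = x**5 + 4x**3.
Check for roots in GF(5): h(0) = 0 → root; h(1) = 0 → root; h(2) = 4; h(3) = 1; h(4) = 0 → root.
h(0) = 0, so (x) divides h(x); h is reducible.

No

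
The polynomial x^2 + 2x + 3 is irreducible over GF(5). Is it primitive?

Yes

Write f(x) = x^2 + 2x + 3.
|GF(5^2)^×| = 5^2 − 1 = 24. Prime factorization: 24 = 2^3·3.
f is primitive ⇔ x has order 24 in GF(5)[x]/(f), i.e. x^(24/q) ≠ 1 for each prime q | 24.
x^(12) mod f = 4.
x^(8) mod f = 4x + 1.
None equal 1, so x has full order 24; f is primitive.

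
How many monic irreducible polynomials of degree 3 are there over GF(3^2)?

Gauss's count: N_{9}(3) = (1/3) Σ_{d|3} μ(3/d)·9^d.
Divisors of 3: 1, 3; μ(3/d) for each: -1, 1.
Σ = − 9^1 + 9^3 = 720.
N = 720/3 = 240.

240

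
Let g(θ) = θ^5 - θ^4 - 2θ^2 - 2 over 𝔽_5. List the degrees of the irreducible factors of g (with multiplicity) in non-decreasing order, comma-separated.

Roots in 𝔽_5: g(0) = 3; g(1) = 1; g(2) = 1; g(3) = 2; g(4) = 4.
Complete factorization: g(θ) = (θ^5 - θ^4 - 2θ^2 - 2).
Factor degrees with multiplicity: 5 = 5.

5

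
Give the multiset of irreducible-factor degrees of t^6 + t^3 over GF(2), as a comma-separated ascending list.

Write f(t) = t^6 + t^3.
Roots in GF(2): f(0) = 0 → root; f(1) = 0 → root.
Linear factors from roots: (t), (t + 1).
Complete factorization: f(t) = (t + 1)·(t)^3·(t^2 + t + 1).
Factor degrees with multiplicity: 1 + 1 + 1 + 1 + 2 = 6.

1, 1, 1, 1, 2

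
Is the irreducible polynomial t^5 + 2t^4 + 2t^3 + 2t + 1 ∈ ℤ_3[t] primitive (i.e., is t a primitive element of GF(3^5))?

Write f(t) = t^5 + 2t^4 + 2t^3 + 2t + 1.
|GF(3^5)^×| = 3^5 − 1 = 242. Prime factorization: 242 = 2·11^2.
f is primitive ⇔ t has order 242 in GF(3)[t]/(f), i.e. t^(242/q) ≠ 1 for each prime q | 242.
t^(121) mod f = 2.
t^(22) mod f = t^4 + t.
None equal 1, so t has full order 242; f is primitive.

Yes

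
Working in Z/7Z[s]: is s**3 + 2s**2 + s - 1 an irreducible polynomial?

Yes

Write m(s) = s**3 + 2s**2 + s - 1.
Check for roots in Z/7Z: m(0) = 6; m(1) = 3; m(2) = 3; m(3) = 5; m(4) = 1; m(5) = 4; m(6) = 6.
No roots. A degree-3 polynomial over a field with no linear factor is irreducible.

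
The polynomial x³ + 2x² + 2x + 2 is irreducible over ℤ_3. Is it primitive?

Write f(x) = x³ + 2x² + 2x + 2.
|GF(3^3)^×| = 3^3 − 1 = 26. Prime factorization: 26 = 2·13.
f is primitive ⇔ x has order 26 in GF(3)[x]/(f), i.e. x^(26/q) ≠ 1 for each prime q | 26.
x^(13) mod f = 1
x^(2) mod f = x².
Since x^(13) = 1, the order of x divides 13 < 26; not primitive.

No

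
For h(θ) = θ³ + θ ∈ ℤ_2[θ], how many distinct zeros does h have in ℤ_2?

Evaluate at each of the 2 elements of ℤ_2:
h(0) = 0 → root; h(1) = 0 → root.
Roots: {0, 1}.

2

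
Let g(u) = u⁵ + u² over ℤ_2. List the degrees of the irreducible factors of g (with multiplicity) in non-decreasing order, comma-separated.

Roots in ℤ_2: g(0) = 0 → root; g(1) = 0 → root.
Linear factors from roots: (u), (u + 1).
Complete factorization: g(u) = (u + 1)·(u)^2·(u² + u + 1).
Factor degrees with multiplicity: 1 + 1 + 1 + 2 = 5.

1, 1, 1, 2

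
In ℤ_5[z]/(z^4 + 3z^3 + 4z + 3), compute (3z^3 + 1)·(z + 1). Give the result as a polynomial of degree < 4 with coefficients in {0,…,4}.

Multiply in ℤ_5[z]: (3z^3 + 1)·(z + 1) = 3z^4 + 3z^3 + z + 1.
Reduce using z^4 ≡ 2z^3 + z + 2 (mod z^4 + 3z^3 + 4z + 3).
Reduced: 4z^3 + 4z + 2.

4z^3 + 4z + 2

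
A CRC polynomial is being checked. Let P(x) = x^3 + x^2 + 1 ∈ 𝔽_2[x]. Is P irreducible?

Yes

Check for roots in 𝔽_2: P(0) = 1; P(1) = 1.
No roots. A degree-3 polynomial over a field with no linear factor is irreducible.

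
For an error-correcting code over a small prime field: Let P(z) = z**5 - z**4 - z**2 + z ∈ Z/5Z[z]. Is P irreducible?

No

Check for roots in Z/5Z: P(0) = 0 → root; P(1) = 0 → root; P(2) = 4; P(3) = 1; P(4) = 1.
P(0) = 0, so (z) divides P(z); P is reducible.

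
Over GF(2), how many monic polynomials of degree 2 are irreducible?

1

By the necklace-counting formula, N_2(2) = (1/2) Σ_{d|2} μ(2/d)·2^d.
Divisors of 2: 1, 2; μ(2/d) for each: -1, 1.
Σ = − 2^1 + 2^2 = 2.
N = 2/2 = 1.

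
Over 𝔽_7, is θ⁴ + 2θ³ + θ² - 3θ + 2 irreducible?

Yes

Write h(θ) = θ⁴ + 2θ³ + θ² - 3θ + 2.
Check for roots in 𝔽_7: h(0) = 2; h(1) = 3; h(2) = 4; h(3) = 4; h(4) = 5; h(5) = 5; h(6) = 5.
No roots, so no linear factors.
Degree-2 irreducible divisors: test the 21 monic irreducibles of degree 2 over GF(7).
None of them divide h (all give nonzero remainder).
No irreducible factor of degree ≤ 2 exists, so h is irreducible over GF(7).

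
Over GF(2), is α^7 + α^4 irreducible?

Write f(α) = α^7 + α^4.
Check for roots in GF(2): f(0) = 0 → root; f(1) = 0 → root.
f(0) = 0, so (α) divides f(α); f is reducible.

No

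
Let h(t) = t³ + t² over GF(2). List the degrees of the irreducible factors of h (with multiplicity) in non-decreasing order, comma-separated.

Roots in GF(2): h(0) = 0 → root; h(1) = 0 → root.
Linear factors from roots: (t), (t + 1).
Complete factorization: h(t) = (t + 1)·(t)^2.
Factor degrees with multiplicity: 1 + 1 + 1 = 3.

1, 1, 1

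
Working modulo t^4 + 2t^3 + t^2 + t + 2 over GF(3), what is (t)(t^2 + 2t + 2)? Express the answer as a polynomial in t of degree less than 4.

Multiply in GF(3)[t]: (t)·(t^2 + 2t + 2) = t^3 + 2t^2 + 2t.
Reduced: t^3 + 2t^2 + 2t.

t^3 + 2t^2 + 2t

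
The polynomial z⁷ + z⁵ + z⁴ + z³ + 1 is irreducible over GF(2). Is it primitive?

Write f(z) = z⁷ + z⁵ + z⁴ + z³ + 1.
|GF(2^7)^×| = 2^7 − 1 = 127. Prime factorization: 127 = 127.
f is primitive ⇔ z has order 127 in GF(2)[z]/(f), i.e. z^(127/q) ≠ 1 for each prime q | 127.
z^(1) mod f = z.
None equal 1, so z has full order 127; f is primitive.

Yes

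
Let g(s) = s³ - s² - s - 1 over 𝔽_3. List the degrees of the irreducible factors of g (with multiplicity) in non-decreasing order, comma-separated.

Roots in 𝔽_3: g(0) = 2; g(1) = 1; g(2) = 1.
Complete factorization: g(s) = (s³ - s² - s - 1).
Factor degrees with multiplicity: 3 = 3.

3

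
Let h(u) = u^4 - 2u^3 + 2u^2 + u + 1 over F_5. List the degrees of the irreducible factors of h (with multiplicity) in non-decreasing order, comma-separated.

Roots in F_5: h(0) = 1; h(1) = 3; h(2) = 1; h(3) = 4; h(4) = 0 → root.
Linear factors from roots: (u + 1).
Complete factorization: h(u) = (u + 1)·(u^3 + 2u^2 + 1).
Factor degrees with multiplicity: 1 + 3 = 4.

1, 3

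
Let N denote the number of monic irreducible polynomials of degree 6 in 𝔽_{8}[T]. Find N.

By the necklace-counting formula, N_8(6) = (1/6) Σ_{d|6} μ(6/d)·8^d.
Divisors of 6: 1, 2, 3, 6; μ(6/d) for each: 1, -1, -1, 1.
Σ = 8^1 − 8^2 − 8^3 + 8^6 = 261576.
N = 261576/6 = 43596.

43596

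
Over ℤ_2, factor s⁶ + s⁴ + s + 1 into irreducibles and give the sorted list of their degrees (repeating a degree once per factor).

1, 2, 3

Write h(s) = s⁶ + s⁴ + s + 1.
Roots in ℤ_2: h(0) = 1; h(1) = 0 → root.
Linear factors from roots: (s + 1).
Complete factorization: h(s) = (s + 1)·(s² + s + 1)·(s³ + s + 1).
Factor degrees with multiplicity: 1 + 2 + 3 = 6.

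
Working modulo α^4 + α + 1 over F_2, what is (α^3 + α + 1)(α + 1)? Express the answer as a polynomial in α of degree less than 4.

α^3 + α^2 + α

Multiply in F_2[α]: (α^3 + α + 1)·(α + 1) = α^4 + α^3 + α^2 + 1.
Reduce using α^4 ≡ α + 1 (mod α^4 + α + 1).
Reduced: α^3 + α^2 + α.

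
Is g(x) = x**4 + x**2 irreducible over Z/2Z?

Check for roots in Z/2Z: g(0) = 0 → root; g(1) = 0 → root.
g(0) = 0, so (x) divides g(x); g is reducible.

No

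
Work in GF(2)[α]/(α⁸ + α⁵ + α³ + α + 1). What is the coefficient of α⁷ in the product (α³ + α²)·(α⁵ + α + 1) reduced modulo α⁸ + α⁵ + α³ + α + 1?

Multiply in GF(2)[α]: (α³ + α²)·(α⁵ + α + 1) = α⁸ + α⁷ + α⁴ + α².
Reduce using α⁸ ≡ α⁵ + α³ + α + 1 (mod α⁸ + α⁵ + α³ + α + 1).
Reduced: α⁷ + α⁵ + α⁴ + α³ + α² + α + 1.

1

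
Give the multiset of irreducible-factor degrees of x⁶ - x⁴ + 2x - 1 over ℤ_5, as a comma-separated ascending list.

6

Write f(x) = x⁶ - x⁴ + 2x - 1.
Roots in ℤ_5: f(0) = 4; f(1) = 1; f(2) = 1; f(3) = 3; f(4) = 2.
Complete factorization: f(x) = (x⁶ - x⁴ + 2x - 1).
Factor degrees with multiplicity: 6 = 6.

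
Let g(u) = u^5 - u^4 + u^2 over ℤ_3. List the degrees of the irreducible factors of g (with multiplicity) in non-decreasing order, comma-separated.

Roots in ℤ_3: g(0) = 0 → root; g(1) = 1; g(2) = 2.
Linear factors from roots: (u).
Complete factorization: g(u) = (u)^2·(u^3 - u^2 + 1).
Factor degrees with multiplicity: 1 + 1 + 3 = 5.

1, 1, 3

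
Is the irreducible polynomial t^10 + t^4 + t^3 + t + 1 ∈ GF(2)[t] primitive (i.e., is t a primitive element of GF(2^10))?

Yes

Write f(t) = t^10 + t^4 + t^3 + t + 1.
|GF(2^10)^×| = 2^10 − 1 = 1023. Prime factorization: 1023 = 3·11·31.
f is primitive ⇔ t has order 1023 in GF(2)[t]/(f), i.e. t^(1023/q) ≠ 1 for each prime q | 1023.
t^(341) mod f = t^9 + t^6 + t^5 + t^4 + t^3 + t^2.
t^(93) mod f = t^9 + t^2 + t + 1.
t^(33) mod f = t^9 + t^8 + t^7 + t^4 + t^3 + t^2 + 1.
None equal 1, so t has full order 1023; f is primitive.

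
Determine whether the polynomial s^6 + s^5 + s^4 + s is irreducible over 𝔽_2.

Write m(s) = s^6 + s^5 + s^4 + s.
Check for roots in 𝔽_2: m(0) = 0 → root; m(1) = 0 → root.
m(0) = 0, so (s) divides m(s); m is reducible.

No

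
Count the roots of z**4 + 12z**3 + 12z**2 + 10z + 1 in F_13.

3

Write g(z) = z**4 + 12z**3 + 12z**2 + 10z + 1.
Evaluate at each of the 13 elements of F_13:
g(0) = 1; g(1) = 10; g(2) = 12; g(3) = 11; g(4) = 9; g(5) = 6; g(6) = 0 → root; g(7) = 0 → root; g(8) = 0 → root; g(9) = 5; g(10) = 5; g(11) = 1; g(12) = 5.
Roots: {6, 7, 8}.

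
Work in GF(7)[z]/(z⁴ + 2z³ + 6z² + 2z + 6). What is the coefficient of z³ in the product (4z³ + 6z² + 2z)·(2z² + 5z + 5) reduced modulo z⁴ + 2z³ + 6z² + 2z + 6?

Multiply in GF(7)[z]: (4z³ + 6z² + 2z)·(2z² + 5z + 5) = z⁵ + 4z⁴ + 5z³ + 5z² + 3z.
Reduce using z⁴ ≡ 5z³ + z² + 5z + 1 (mod z⁴ + 2z³ + 6z² + 2z + 6).
Reduced: 2z³ + 5z² + 2.

2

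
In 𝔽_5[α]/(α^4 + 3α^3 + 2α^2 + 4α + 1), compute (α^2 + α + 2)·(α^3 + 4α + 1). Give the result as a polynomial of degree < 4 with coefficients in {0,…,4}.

Multiply in 𝔽_5[α]: (α^2 + α + 2)·(α^3 + 4α + 1) = α^5 + α^4 + α^3 + 4α + 2.
Reduce using α^4 ≡ 2α^3 + 3α^2 + α + 4 (mod α^4 + 3α^3 + 2α^2 + 4α + 1).
Reduced: α + 4.

α + 4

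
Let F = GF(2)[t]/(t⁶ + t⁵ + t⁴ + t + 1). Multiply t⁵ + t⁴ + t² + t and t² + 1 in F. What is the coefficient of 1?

0

Multiply in GF(2)[t]: (t⁵ + t⁴ + t² + t)·(t² + 1) = t⁷ + t⁶ + t⁵ + t³ + t² + t.
Reduce using t⁶ ≡ t⁵ + t⁴ + t + 1 (mod t⁶ + t⁵ + t⁴ + t + 1).
Reduced: t³.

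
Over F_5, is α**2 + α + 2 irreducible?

Yes

Write m(α) = α**2 + α + 2.
Check for roots in F_5: m(0) = 2; m(1) = 4; m(2) = 3; m(3) = 4; m(4) = 2.
No roots. A degree-2 polynomial over a field with no linear factor is irreducible.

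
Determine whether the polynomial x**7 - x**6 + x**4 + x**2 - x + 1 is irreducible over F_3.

Yes

Write g(x) = x**7 - x**6 + x**4 + x**2 - x + 1.
Check for roots in F_3: g(0) = 1; g(1) = 2; g(2) = 2.
No roots, so no linear factors.
Monic irreducibles of degree 2 over GF(3): x**2 + 1, x**2 + x - 1, x**2 - x - 1.
None of them divide g (all give nonzero remainder).
Degree-3 irreducible divisors: test the 8 monic irreducibles of degree 3 over GF(3).
None of them divide g (all give nonzero remainder).
No irreducible factor of degree ≤ 3 exists, so g is irreducible over GF(3).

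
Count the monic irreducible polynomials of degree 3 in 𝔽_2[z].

The number of monic irreducibles of degree 3 over GF(2) is (1/3)·Σ_{d∣3} μ(3/d) 2^d.
Divisors of 3: 1, 3; μ(3/d) for each: -1, 1.
Σ = − 2^1 + 2^3 = 6.
N = 6/3 = 2.

2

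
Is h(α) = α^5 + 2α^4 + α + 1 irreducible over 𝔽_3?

Yes

Check for roots in 𝔽_3: h(0) = 1; h(1) = 2; h(2) = 1.
No roots, so no linear factors.
Monic irreducibles of degree 2 over GF(3): α^2 + 1, α^2 + α + 2, α^2 + 2α + 2.
None of them divide h (all give nonzero remainder).
No irreducible factor of degree ≤ 2 exists, so h is irreducible over GF(3).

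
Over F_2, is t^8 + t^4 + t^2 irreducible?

No

Write h(t) = t^8 + t^4 + t^2.
Check for roots in F_2: h(0) = 0 → root; h(1) = 1.
h(0) = 0, so (t) divides h(t); h is reducible.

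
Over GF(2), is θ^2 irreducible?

Write g(θ) = θ^2.
Check for roots in GF(2): g(0) = 0 → root; g(1) = 1.
g(0) = 0, so (θ) divides g(θ); g is reducible.

No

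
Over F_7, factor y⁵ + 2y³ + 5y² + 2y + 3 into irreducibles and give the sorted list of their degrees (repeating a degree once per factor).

Write g(y) = y⁵ + 2y³ + 5y² + 2y + 3.
Complete factorization: g(y) = (y⁵ + 2y³ + 5y² + 2y + 3).
Factor degrees with multiplicity: 5 = 5.

5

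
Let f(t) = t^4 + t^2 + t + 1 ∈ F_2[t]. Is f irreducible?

No

Check for roots in F_2: f(0) = 1; f(1) = 0 → root.
f(1) = 0, so (t − 1) divides f(t); f is reducible.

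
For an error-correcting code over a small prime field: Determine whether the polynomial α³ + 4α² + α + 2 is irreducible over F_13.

Write h(α) = α³ + 4α² + α + 2.
Check each element of F_13 for a root: h(0)=2, h(1)=8, h(2)=2, h(3)=3, h(4)=4, h(5)=11, h(6)=4, h(7)=2, h(8)=11, h(9)=11, h(10)=8, h(11)=8, h(12)=4.
No roots. A degree-3 polynomial over a field with no linear factor is irreducible.

Yes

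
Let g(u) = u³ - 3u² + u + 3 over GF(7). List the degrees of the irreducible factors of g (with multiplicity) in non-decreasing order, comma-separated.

3

Complete factorization: g(u) = (u³ - 3u² + u + 3).
Factor degrees with multiplicity: 3 = 3.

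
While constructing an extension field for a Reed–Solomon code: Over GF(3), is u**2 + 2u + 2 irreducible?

Write h(u) = u**2 + 2u + 2.
Check for roots in GF(3): h(0) = 2; h(1) = 2; h(2) = 1.
No roots. A degree-2 polynomial over a field with no linear factor is irreducible.

Yes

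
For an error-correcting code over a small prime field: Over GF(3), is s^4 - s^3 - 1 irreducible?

Yes

Write h(s) = s^4 - s^3 - 1.
Check for roots in GF(3): h(0) = 2; h(1) = 2; h(2) = 1.
No roots, so no linear factors.
Monic irreducibles of degree 2 over GF(3): s^2 + 1, s^2 + s - 1, s^2 - s - 1.
None of them divide h (all give nonzero remainder).
No irreducible factor of degree ≤ 2 exists, so h is irreducible over GF(3).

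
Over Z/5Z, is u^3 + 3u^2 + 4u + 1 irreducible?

Write g(u) = u^3 + 3u^2 + 4u + 1.
Check for roots in Z/5Z: g(0) = 1; g(1) = 4; g(2) = 4; g(3) = 2; g(4) = 4.
No roots. A degree-3 polynomial over a field with no linear factor is irreducible.

Yes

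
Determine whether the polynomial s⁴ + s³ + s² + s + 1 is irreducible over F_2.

Yes

Write h(s) = s⁴ + s³ + s² + s + 1.
Check for roots in F_2: h(0) = 1; h(1) = 1.
No roots, so no linear factors.
Monic irreducibles of degree 2 over GF(2): s² + s + 1.
None of them divide h (all give nonzero remainder).
No irreducible factor of degree ≤ 2 exists, so h is irreducible over GF(2).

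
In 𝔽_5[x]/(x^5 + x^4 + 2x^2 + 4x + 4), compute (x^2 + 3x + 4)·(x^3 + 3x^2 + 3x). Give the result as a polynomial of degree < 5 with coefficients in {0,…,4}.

x^3 + 4x^2 + 3x + 1

Multiply in 𝔽_5[x]: (x^2 + 3x + 4)·(x^3 + 3x^2 + 3x) = x^5 + x^4 + x^3 + x^2 + 2x.
Reduce using x^5 ≡ 4x^4 + 3x^2 + x + 1 (mod x^5 + x^4 + 2x^2 + 4x + 4).
Reduced: x^3 + 4x^2 + 3x + 1.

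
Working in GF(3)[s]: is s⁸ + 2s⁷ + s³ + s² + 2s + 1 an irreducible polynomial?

Yes

Write P(s) = s⁸ + 2s⁷ + s³ + s² + 2s + 1.
Check for roots in GF(3): P(0) = 1; P(1) = 2; P(2) = 1.
No roots, so no linear factors.
Monic irreducibles of degree 2 over GF(3): s² + 1, s² + s + 2, s² + 2s + 2.
None of them divide P (all give nonzero remainder).
Degree-3 irreducible divisors: test the 8 monic irreducibles of degree 3 over GF(3).
None of them divide P (all give nonzero remainder).
Degree-4 irreducible divisors: test the 18 monic irreducibles of degree 4 over GF(3).
None of them divide P (all give nonzero remainder).
No irreducible factor of degree ≤ 4 exists, so P is irreducible over GF(3).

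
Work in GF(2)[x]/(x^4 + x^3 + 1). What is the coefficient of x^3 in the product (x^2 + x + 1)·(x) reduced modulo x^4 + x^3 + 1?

1

Multiply in GF(2)[x]: (x^2 + x + 1)·(x) = x^3 + x^2 + x.
Reduced: x^3 + x^2 + x.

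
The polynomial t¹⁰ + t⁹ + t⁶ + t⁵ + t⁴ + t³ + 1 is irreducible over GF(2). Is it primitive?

Write f(t) = t¹⁰ + t⁹ + t⁶ + t⁵ + t⁴ + t³ + 1.
|GF(2^10)^×| = 2^10 − 1 = 1023. Prime factorization: 1023 = 3·11·31.
f is primitive ⇔ t has order 1023 in GF(2)[t]/(f), i.e. t^(1023/q) ≠ 1 for each prime q | 1023.
t^(341) mod f = t⁹ + t⁷ + t⁶ + t⁴ + t + 1.
t^(93) mod f = t⁸ + t⁷ + t⁶ + t⁵ + t³ + 1.
t^(33) mod f = t⁹ + t⁸ + t⁷ + t⁵ + t⁴ + t.
None equal 1, so t has full order 1023; f is primitive.

Yes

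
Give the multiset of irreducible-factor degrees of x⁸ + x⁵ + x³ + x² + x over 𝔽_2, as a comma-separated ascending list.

Write g(x) = x⁸ + x⁵ + x³ + x² + x.
Roots in 𝔽_2: g(0) = 0 → root; g(1) = 1.
Linear factors from roots: (x).
Complete factorization: g(x) = (x)·(x² + x + 1)^2·(x³ + x + 1).
Factor degrees with multiplicity: 1 + 2 + 2 + 3 = 8.

1, 2, 2, 3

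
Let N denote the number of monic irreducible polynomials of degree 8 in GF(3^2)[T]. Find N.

5380020

Gauss's count: N_{9}(8) = (1/8) Σ_{d|8} μ(8/d)·9^d.
Divisors of 8: 1, 2, 4, 8; μ(8/d) for each: 0, 0, -1, 1.
Σ = − 9^4 + 9^8 = 43040160.
N = 43040160/8 = 5380020.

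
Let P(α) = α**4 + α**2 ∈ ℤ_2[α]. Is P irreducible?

Check for roots in ℤ_2: P(0) = 0 → root; P(1) = 0 → root.
P(0) = 0, so (α) divides P(α); P is reducible.

No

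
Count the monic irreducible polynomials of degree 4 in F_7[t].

588

The number of monic irreducibles of degree 4 over GF(7) is (1/4)·Σ_{d∣4} μ(4/d) 7^d.
Divisors of 4: 1, 2, 4; μ(4/d) for each: 0, -1, 1.
Σ = − 7^2 + 7^4 = 2352.
N = 2352/4 = 588.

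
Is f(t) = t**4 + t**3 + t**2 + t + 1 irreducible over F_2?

Yes

Check for roots in F_2: f(0) = 1; f(1) = 1.
No roots, so no linear factors.
Monic irreducibles of degree 2 over GF(2): t**2 + t + 1.
None of them divide f (all give nonzero remainder).
No irreducible factor of degree ≤ 2 exists, so f is irreducible over GF(2).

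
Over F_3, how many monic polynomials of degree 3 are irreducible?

8

By the necklace-counting formula, N_3(3) = (1/3) Σ_{d|3} μ(3/d)·3^d.
Divisors of 3: 1, 3; μ(3/d) for each: -1, 1.
Σ = − 3^1 + 3^3 = 24.
N = 24/3 = 8.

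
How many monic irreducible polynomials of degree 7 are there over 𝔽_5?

11160

By the necklace-counting formula, N_5(7) = (1/7) Σ_{d|7} μ(7/d)·5^d.
Divisors of 7: 1, 7; μ(7/d) for each: -1, 1.
Σ = − 5^1 + 5^7 = 78120.
N = 78120/7 = 11160.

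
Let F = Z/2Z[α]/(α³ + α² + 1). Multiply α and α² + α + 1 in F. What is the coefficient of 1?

Multiply in Z/2Z[α]: (α)·(α² + α + 1) = α³ + α² + α.
Reduce using α³ ≡ α² + 1 (mod α³ + α² + 1).
Reduced: α + 1.

1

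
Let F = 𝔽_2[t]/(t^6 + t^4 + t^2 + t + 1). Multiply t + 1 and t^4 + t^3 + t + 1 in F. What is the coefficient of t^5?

Multiply in 𝔽_2[t]: (t + 1)·(t^4 + t^3 + t + 1) = t^5 + t^3 + t^2 + 1.
Reduced: t^5 + t^3 + t^2 + 1.

1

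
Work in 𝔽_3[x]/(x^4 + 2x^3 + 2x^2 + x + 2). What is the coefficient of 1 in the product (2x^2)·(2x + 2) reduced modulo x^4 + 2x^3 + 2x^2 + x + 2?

Multiply in 𝔽_3[x]: (2x^2)·(2x + 2) = x^3 + x^2.
Reduced: x^3 + x^2.

0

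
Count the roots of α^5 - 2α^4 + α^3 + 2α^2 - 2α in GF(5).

4

Write h(α) = α^5 - 2α^4 + α^3 + 2α^2 - 2α.
Evaluate at each of the 5 elements of GF(5):
h(0) = 0 → root; h(1) = 0 → root; h(2) = 2; h(3) = 0 → root; h(4) = 0 → root.
Roots: {0, 1, 3, 4}.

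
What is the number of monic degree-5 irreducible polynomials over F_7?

3360

By the necklace-counting formula, N_7(5) = (1/5) Σ_{d|5} μ(5/d)·7^d.
Divisors of 5: 1, 5; μ(5/d) for each: -1, 1.
Σ = − 7^1 + 7^5 = 16800.
N = 16800/5 = 3360.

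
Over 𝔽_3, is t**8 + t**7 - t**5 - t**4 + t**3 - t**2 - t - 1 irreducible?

Write f(t) = t**8 + t**7 - t**5 - t**4 + t**3 - t**2 - t - 1.
Check for roots in 𝔽_3: f(0) = 2; f(1) = 1; f(2) = 1.
No roots, so no linear factors.
Monic irreducibles of degree 2 over GF(3): t**2 + 1, t**2 + t - 1, t**2 - t - 1.
None of them divide f (all give nonzero remainder).
Degree-3 irreducible divisors: test the 8 monic irreducibles of degree 3 over GF(3).
None of them divide f (all give nonzero remainder).
Degree-4 irreducible divisors: test the 18 monic irreducibles of degree 4 over GF(3).
None of them divide f (all give nonzero remainder).
No irreducible factor of degree ≤ 4 exists, so f is irreducible over GF(3).

Yes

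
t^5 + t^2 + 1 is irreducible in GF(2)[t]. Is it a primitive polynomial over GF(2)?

Yes

Write f(t) = t^5 + t^2 + 1.
|GF(2^5)^×| = 2^5 − 1 = 31. Prime factorization: 31 = 31.
f is primitive ⇔ t has order 31 in GF(2)[t]/(f), i.e. t^(31/q) ≠ 1 for each prime q | 31.
t^(1) mod f = t.
None equal 1, so t has full order 31; f is primitive.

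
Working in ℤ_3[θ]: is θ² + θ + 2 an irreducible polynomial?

Yes

Write f(θ) = θ² + θ + 2.
Check for roots in ℤ_3: f(0) = 2; f(1) = 1; f(2) = 2.
No roots. A degree-2 polynomial over a field with no linear factor is irreducible.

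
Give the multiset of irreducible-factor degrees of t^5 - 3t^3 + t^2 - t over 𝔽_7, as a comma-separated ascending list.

Write f(t) = t^5 - 3t^3 + t^2 - t.
Linear factors from roots: (t), (t - 3).
Complete factorization: f(t) = (t)·(t - 3)^2·(t^2 - t + 3).
Factor degrees with multiplicity: 1 + 1 + 1 + 2 = 5.

1, 1, 1, 2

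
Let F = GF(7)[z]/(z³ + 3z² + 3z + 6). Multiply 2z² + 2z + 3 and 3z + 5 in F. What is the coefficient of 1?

Multiply in GF(7)[z]: (2z² + 2z + 3)·(3z + 5) = 6z³ + 2z² + 5z + 1.
Reduce using z³ ≡ 4z² + 4z + 1 (mod z³ + 3z² + 3z + 6).
Reduced: 5z² + z.

0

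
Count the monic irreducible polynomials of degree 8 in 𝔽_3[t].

810

The number of monic irreducibles of degree 8 over GF(3) is (1/8)·Σ_{d∣8} μ(8/d) 3^d.
Divisors of 8: 1, 2, 4, 8; μ(8/d) for each: 0, 0, -1, 1.
Σ = − 3^4 + 3^8 = 6480.
N = 6480/8 = 810.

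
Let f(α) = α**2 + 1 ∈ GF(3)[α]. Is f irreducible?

Yes

Check for roots in GF(3): f(0) = 1; f(1) = 2; f(2) = 2.
No roots. A degree-2 polynomial over a field with no linear factor is irreducible.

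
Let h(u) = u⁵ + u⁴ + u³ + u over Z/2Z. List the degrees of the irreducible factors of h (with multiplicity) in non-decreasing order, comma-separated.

Roots in Z/2Z: h(0) = 0 → root; h(1) = 0 → root.
Linear factors from roots: (u), (u + 1).
Complete factorization: h(u) = (u)·(u + 1)·(u³ + u + 1).
Factor degrees with multiplicity: 1 + 1 + 3 = 5.

1, 1, 3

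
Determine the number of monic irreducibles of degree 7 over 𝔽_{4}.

2340

The number of monic irreducibles of degree 7 over GF(4) is (1/7)·Σ_{d∣7} μ(7/d) 4^d.
Divisors of 7: 1, 7; μ(7/d) for each: -1, 1.
Σ = − 4^1 + 4^7 = 16380.
N = 16380/7 = 2340.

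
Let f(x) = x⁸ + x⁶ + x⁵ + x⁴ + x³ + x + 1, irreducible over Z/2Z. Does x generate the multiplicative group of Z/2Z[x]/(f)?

|GF(2^8)^×| = 2^8 − 1 = 255. Prime factorization: 255 = 3·5·17.
f is primitive ⇔ x has order 255 in GF(2)[x]/(f), i.e. x^(255/q) ≠ 1 for each prime q | 255.
x^(85) mod f = 1
x^(51) mod f = x⁶ + x⁵ + x⁴ + x³.
x^(15) mod f = x⁷ + x⁵ + x⁴ + x³ + x².
Since x^(85) = 1, the order of x divides 85 < 255; not primitive.

No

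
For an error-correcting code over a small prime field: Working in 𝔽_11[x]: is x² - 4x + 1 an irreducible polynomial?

Write P(x) = x² - 4x + 1.
Check each element of 𝔽_11 for a root: P(0)=1, P(1)=9, P(2)=8, P(3)=9, P(4)=1, P(5)=6, P(6)=2, P(7)=0, P(8)=0, P(9)=2, P(10)=6.
P(7) = 0, so (x − 7) divides P(x); P is reducible.

No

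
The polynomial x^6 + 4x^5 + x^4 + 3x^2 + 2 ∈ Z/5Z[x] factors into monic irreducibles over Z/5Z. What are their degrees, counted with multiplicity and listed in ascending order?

6

Write f(x) = x^6 + 4x^5 + x^4 + 3x^2 + 2.
Roots in Z/5Z: f(0) = 2; f(1) = 1; f(2) = 2; f(3) = 1; f(4) = 3.
Complete factorization: f(x) = (x^6 + 4x^5 + x^4 + 3x^2 + 2).
Factor degrees with multiplicity: 6 = 6.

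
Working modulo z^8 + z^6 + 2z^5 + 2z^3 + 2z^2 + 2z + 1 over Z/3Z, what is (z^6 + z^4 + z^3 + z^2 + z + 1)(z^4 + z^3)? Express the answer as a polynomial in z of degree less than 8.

2z^7 + z^4 + 2z

Multiply in Z/3Z[z]: (z^6 + z^4 + z^3 + z^2 + z + 1)·(z^4 + z^3) = z^10 + z^9 + z^8 + 2z^7 + 2z^6 + 2z^5 + 2z^4 + z^3.
Reduce using z^8 ≡ 2z^6 + z^5 + z^3 + z^2 + z + 2 (mod z^8 + z^6 + 2z^5 + 2z^3 + 2z^2 + 2z + 1).
Reduced: 2z^7 + z^4 + 2z.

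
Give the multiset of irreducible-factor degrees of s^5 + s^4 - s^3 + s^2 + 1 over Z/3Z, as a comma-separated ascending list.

Write h(s) = s^5 + s^4 - s^3 + s^2 + 1.
Roots in Z/3Z: h(0) = 1; h(1) = 0 → root; h(2) = 0 → root.
Linear factors from roots: (s - 1), (s + 1).
Complete factorization: h(s) = (s + 1)·(s - 1)·(s^3 + s^2 - 1).
Factor degrees with multiplicity: 1 + 1 + 3 = 5.

1, 1, 3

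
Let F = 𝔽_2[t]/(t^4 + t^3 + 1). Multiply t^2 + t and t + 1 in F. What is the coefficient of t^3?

Multiply in 𝔽_2[t]: (t^2 + t)·(t + 1) = t^3 + t.
Reduced: t^3 + t.

1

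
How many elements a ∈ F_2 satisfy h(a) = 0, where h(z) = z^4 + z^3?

2

Evaluate at each of the 2 elements of F_2:
h(0) = 0 → root; h(1) = 0 → root.
Roots: {0, 1}.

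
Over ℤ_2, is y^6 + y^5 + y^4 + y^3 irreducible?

Write h(y) = y^6 + y^5 + y^4 + y^3.
Check for roots in ℤ_2: h(0) = 0 → root; h(1) = 0 → root.
h(0) = 0, so (y) divides h(y); h is reducible.

No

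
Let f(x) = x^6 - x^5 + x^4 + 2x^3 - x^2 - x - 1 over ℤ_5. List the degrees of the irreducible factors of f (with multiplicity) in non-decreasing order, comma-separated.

Roots in ℤ_5: f(0) = 4; f(1) = 0 → root; f(2) = 2; f(3) = 3; f(4) = 0 → root.
Linear factors from roots: (x - 1), (x + 1).
Complete factorization: f(x) = (x + 1)·(x - 1)·(x^2 + 2x - 1)^2.
Factor degrees with multiplicity: 1 + 1 + 2 + 2 = 6.

1, 1, 2, 2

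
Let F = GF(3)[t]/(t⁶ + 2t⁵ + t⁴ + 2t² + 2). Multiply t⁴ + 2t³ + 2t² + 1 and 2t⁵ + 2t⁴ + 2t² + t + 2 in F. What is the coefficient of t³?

Multiply in GF(3)[t]: (t⁴ + 2t³ + 2t² + 1)·(2t⁵ + 2t⁴ + 2t² + t + 2) = 2t⁹ + 2t⁷ + t⁵ + t⁴ + t + 2.
Reduce using t⁶ ≡ t⁵ + 2t⁴ + t² + 1 (mod t⁶ + 2t⁵ + t⁴ + 2t² + 2).
Reduced: t⁵ + t³ + 2t² + 2.

1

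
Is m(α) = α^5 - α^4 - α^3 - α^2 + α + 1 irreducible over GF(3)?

Check for roots in GF(3): m(0) = 1; m(1) = 0 → root; m(2) = 1.
m(1) = 0, so (α − 1) divides m(α); m is reducible.

No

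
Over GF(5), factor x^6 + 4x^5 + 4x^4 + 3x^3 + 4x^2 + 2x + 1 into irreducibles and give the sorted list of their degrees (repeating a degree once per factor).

6

Write f(x) = x^6 + 4x^5 + 4x^4 + 3x^3 + 4x^2 + 2x + 1.
Roots in GF(5): f(0) = 1; f(1) = 4; f(2) = 1; f(3) = 4; f(4) = 1.
Complete factorization: f(x) = (x^6 + 4x^5 + 4x^4 + 3x^3 + 4x^2 + 2x + 1).
Factor degrees with multiplicity: 6 = 6.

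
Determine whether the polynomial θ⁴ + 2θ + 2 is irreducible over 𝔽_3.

Yes

Write g(θ) = θ⁴ + 2θ + 2.
Check for roots in 𝔽_3: g(0) = 2; g(1) = 2; g(2) = 1.
No roots, so no linear factors.
Monic irreducibles of degree 2 over GF(3): θ² + 1, θ² + θ + 2, θ² + 2θ + 2.
None of them divide g (all give nonzero remainder).
No irreducible factor of degree ≤ 2 exists, so g is irreducible over GF(3).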